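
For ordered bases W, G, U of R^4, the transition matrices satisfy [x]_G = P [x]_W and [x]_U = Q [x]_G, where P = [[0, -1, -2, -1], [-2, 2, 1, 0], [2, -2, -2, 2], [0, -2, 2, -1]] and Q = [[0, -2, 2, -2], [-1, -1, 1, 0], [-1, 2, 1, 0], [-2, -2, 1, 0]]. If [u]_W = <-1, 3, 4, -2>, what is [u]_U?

Composing the changes, [u]_U = Q P [u]_W.
Q P = [[8, -4, -10, 6], [4, -3, -1, 3], [-2, 3, 2, 3], [6, -4, 0, 4]]; applying this to <-1, 3, 4, -2> gives <-72, -23, 13, -26>.

<-72, -23, 13, -26>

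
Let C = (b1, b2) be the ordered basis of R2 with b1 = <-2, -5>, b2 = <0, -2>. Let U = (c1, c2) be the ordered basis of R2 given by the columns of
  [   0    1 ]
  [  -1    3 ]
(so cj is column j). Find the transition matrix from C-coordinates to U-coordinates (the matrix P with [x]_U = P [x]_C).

[[-1, 2], [-2, 0]]

Column j of P is [bj]_U, since P maps C-coordinates to U-coordinates.
Expressing b1 in U: b1 = -c1 - 2c2, so column 1 of P is <-1, -2>.
Doing the same for each bj gives P = [[-1, 2], [-2, 0]].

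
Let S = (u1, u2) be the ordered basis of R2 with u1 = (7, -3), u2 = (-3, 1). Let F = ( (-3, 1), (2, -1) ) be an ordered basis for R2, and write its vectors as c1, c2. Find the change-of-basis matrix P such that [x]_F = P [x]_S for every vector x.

Column j of P is [uj]_F, since P maps S-coordinates to F-coordinates.
Expressing u1 in F: u1 = -c1 + 2c2, so column 1 of P is (-1, 2).
Doing the same for each uj gives P = [[-1, 1], [2, 0]].

[[-1, 1], [2, 0]]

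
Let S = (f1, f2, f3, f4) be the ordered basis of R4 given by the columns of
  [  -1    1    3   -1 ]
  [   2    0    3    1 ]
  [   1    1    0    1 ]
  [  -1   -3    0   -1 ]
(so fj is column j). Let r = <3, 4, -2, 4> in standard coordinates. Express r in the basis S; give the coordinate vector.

Write r = c_1 f1 + ... + c_4 f4 and solve for the c_i.
Solving this 4x4 system gives c = (2, -1, 1, -3).
Check: 2f1 - f2 + f3 - 3f4 = <3, 4, -2, 4>.

<2, -1, 1, -3>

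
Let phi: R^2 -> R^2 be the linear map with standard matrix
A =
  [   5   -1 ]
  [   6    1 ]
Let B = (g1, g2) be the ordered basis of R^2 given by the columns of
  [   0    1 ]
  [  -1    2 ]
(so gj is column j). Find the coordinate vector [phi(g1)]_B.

(3, 1)

Column 1 of [phi]_B is the B-coordinate vector of phi(g1).
In standard coordinates phi(g1) = A g1 = (1, -1).
Converting to B: (1, -1) = 3g1 + g2, so the coordinate vector is (3, 1).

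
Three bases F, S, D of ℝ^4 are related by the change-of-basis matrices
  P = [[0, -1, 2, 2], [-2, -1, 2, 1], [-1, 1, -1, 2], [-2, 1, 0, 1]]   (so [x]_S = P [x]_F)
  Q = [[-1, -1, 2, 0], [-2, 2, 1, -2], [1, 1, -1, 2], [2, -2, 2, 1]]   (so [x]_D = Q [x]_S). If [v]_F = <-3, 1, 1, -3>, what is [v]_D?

<-5, 7, 10, -20>

First [v]_S = P [v]_F = <-5, 4, -3, 4>.
Then [v]_D = Q [v]_S = <-5, 7, 10, -20>.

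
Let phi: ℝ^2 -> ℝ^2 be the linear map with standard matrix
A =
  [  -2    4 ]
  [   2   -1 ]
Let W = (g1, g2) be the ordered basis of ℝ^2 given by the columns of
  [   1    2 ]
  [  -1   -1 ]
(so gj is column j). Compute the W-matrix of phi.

Let P have columns g1, g2. Then [phi]_W = P^(-1) A P.
Here det P = 1, so P^(-1) is integer; computing A P first and then P^(-1)(A P) gives [[0, -2], [-3, -3]].

[[0, -2], [-3, -3]]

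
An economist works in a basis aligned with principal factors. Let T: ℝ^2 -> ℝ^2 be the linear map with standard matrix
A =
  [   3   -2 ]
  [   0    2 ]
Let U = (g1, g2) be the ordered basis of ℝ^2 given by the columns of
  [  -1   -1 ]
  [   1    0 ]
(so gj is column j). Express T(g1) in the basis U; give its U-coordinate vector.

Column 1 of [T]_U is the U-coordinate vector of T(g1).
In standard coordinates T(g1) = A g1 = (-5, 2).
Converting to U: (-5, 2) = 2g1 + 3g2, so the coordinate vector is (2, 3).

(2, 3)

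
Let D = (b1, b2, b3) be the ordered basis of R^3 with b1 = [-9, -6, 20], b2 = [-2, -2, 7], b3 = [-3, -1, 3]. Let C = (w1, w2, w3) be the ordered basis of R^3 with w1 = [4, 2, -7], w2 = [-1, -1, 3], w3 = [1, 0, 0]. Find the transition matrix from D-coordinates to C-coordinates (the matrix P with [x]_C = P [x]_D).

Take x = bj: its D-coordinates are the j-th standard unit vector, so P e_j — column j of P — equals [bj]_C.
b1 = -2w1 + 2w2 + w3, giving column 1 = [-2, 2, 1]; repeating for each j gives P = [[-2, -1, 0], [2, 0, 1], [1, 2, -2]].

[[-2, -1, 0], [2, 0, 1], [1, 2, -2]]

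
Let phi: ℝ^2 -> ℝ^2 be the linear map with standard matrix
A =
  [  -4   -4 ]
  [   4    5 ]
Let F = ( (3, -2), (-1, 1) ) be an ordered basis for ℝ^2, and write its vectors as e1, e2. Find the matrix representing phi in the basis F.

[[-2, 1], [-2, 3]]

The j-th column of [phi]_F is [phi(ej)]_F.
phi(e1) = A e1 = (-4, 2) = -2e1 - 2e2, so column 1 is (-2, -2).
Repeating for e2 and assembling the columns gives [[-2, 1], [-2, 3]].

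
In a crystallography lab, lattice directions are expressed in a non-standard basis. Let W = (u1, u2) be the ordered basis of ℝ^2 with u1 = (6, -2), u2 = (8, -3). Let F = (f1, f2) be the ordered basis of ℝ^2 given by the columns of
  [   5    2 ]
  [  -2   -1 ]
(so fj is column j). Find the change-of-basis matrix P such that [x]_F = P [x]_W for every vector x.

Take x = uj: its W-coordinates are the j-th standard unit vector, so P e_j — column j of P — equals [uj]_F.
u1 = 2f1 - 2f2, giving column 1 = (2, -2); repeating for each j gives P = [[2, 2], [-2, -1]].

[[2, 2], [-2, -1]]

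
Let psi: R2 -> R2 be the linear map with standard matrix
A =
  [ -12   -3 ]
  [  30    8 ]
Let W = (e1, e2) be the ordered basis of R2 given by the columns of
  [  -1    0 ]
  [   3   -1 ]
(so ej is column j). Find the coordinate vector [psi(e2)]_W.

<-3, -1>

Compute psi(e2) = A e2 = <3, -8> in standard coordinates.
Then write this in W-coordinates: solve for y in y_1 e1 + y_2 e2 = <3, -8>.
This gives y = <-3, -1>, which is column 2 of [psi]_W.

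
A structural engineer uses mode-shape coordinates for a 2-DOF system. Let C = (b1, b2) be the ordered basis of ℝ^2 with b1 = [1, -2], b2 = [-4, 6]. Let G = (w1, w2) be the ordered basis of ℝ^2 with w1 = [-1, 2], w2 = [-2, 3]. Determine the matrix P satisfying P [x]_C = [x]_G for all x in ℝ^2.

[[-1, 0], [0, 2]]

Column j of P is [bj]_G, since P maps C-coordinates to G-coordinates.
Expressing b1 in G: b1 = -w1 + 0·w2, so column 1 of P is [-1, 0].
Doing the same for each bj gives P = [[-1, 0], [0, 2]].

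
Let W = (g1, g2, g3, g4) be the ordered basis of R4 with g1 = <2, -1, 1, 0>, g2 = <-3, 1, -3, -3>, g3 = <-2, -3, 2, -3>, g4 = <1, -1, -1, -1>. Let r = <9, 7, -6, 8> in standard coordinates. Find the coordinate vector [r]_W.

[r]_W is the unique c with M c = r, where M has columns g1, ..., g4.
Gaussian elimination on [M | r] yields c = (1, 0, -3, 1).
Check: g1 + 0·g2 - 3g3 + g4 = <9, 7, -6, 8>.

<1, 0, -3, 1>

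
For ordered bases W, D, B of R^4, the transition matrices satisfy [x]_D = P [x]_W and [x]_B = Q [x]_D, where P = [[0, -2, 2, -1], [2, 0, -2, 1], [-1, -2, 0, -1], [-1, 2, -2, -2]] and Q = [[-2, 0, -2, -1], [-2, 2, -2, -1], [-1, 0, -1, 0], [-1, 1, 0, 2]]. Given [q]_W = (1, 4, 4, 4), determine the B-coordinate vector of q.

Composing the changes, [q]_B = Q P [q]_W.
Q P = [[3, 6, -2, 6], [7, 6, -6, 8], [1, 4, -2, 2], [0, 6, -8, -2]]; applying this to (1, 4, 4, 4) gives (43, 39, 17, -16).

(43, 39, 17, -16)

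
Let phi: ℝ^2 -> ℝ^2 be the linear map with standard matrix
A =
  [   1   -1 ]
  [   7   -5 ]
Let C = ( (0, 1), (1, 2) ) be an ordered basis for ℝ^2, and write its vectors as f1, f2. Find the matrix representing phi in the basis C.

The j-th column of [phi]_C is [phi(fj)]_C.
phi(f1) = A f1 = (-1, -5) = -3f1 - f2, so column 1 is (-3, -1).
Repeating for f2 and assembling the columns gives [[-3, -1], [-1, -1]].

[[-3, -1], [-1, -1]]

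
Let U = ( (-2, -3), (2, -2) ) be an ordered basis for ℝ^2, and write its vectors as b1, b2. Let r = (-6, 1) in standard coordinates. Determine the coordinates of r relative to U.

We seek scalars with c_1 b1 + c_2 b2 = r; equivalently solve M c = r where the columns of M are b1, b2.
System: -2c_1 + 2c_2 = -6, -3c_1 - 2c_2 = 1; solving gives c_1 = 1, c_2 = -2.
Check: b1 - 2b2 = (-6, 1).

(1, -2)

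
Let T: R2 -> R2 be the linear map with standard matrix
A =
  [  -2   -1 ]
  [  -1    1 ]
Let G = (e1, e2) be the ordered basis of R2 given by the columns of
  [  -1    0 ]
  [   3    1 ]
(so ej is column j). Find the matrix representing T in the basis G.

Let P have columns e1, e2. Then [T]_G = P^(-1) A P.
Here det P = -1, so P^(-1) is integer; computing A P first and then P^(-1)(A P) gives [[1, 1], [1, -2]].

[[1, 1], [1, -2]]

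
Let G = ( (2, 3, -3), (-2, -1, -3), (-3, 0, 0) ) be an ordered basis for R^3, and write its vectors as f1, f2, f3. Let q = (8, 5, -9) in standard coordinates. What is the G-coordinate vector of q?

[q]_G is the unique c with M c = q, where M has columns f1, ..., f3.
Solving this 3x3 system gives c = (2, 1, -2).
Check: 2f1 + f2 - 2f3 = (8, 5, -9).

(2, 1, -2)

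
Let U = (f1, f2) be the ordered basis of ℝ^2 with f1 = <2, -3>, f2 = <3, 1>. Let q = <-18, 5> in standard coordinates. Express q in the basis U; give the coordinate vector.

<-3, -4>

Write q = c_1 f1 + c_2 f2 and solve for the c_i.
System: 2c_1 + 3c_2 = -18, -3c_1 + c_2 = 5; solving gives c_1 = -3, c_2 = -4.
Check: -3f1 - 4f2 = <-18, 5>.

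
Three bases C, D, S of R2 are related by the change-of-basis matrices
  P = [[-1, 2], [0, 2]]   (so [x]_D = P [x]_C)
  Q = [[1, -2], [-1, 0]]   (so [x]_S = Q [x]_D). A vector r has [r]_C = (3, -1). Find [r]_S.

First [r]_D = P [r]_C = (-5, -2).
Then [r]_S = Q [r]_D = (-1, 5).

(-1, 5)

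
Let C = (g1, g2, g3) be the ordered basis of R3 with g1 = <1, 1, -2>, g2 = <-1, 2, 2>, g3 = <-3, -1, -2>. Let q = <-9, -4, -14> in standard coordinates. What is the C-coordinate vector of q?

<2, -1, 4>

Write q = c_1 g1 + ... + c_3 g3 and solve for the c_i.
Solving this 3x3 system gives c = (2, -1, 4).
Check: 2g1 - g2 + 4g3 = <-9, -4, -14>.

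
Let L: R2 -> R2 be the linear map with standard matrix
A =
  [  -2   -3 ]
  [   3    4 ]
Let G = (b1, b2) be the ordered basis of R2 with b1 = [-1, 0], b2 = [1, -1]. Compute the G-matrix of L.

The j-th column of [L]_G is [L(bj)]_G.
L(b1) = A b1 = [2, -3] = b1 + 3b2, so column 1 is [1, 3].
Repeating for b2 and assembling the columns gives [[1, 0], [3, 1]].

[[1, 0], [3, 1]]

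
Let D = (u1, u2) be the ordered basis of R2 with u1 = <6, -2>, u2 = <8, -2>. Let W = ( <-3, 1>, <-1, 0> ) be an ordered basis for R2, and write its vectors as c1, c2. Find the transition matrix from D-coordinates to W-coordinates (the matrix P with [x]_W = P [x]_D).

Column j of P is [uj]_W, since P maps D-coordinates to W-coordinates.
Expressing u1 in W: u1 = -2c1 + 0·c2, so column 1 of P is <-2, 0>.
Doing the same for each uj gives P = [[-2, -2], [0, -2]].

[[-2, -2], [0, -2]]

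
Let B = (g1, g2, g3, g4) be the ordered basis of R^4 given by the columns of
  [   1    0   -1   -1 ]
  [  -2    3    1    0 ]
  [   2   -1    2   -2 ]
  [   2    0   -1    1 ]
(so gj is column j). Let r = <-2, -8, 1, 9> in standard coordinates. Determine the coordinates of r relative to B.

Write r = c_1 g1 + ... + c_4 g4 and solve for the c_i.
Row-reducing the augmented matrix [M | r] gives c = (3, -1, 1, 4).
Check: 3g1 - g2 + g3 + 4g4 = <-2, -8, 1, 9>.

<3, -1, 1, 4>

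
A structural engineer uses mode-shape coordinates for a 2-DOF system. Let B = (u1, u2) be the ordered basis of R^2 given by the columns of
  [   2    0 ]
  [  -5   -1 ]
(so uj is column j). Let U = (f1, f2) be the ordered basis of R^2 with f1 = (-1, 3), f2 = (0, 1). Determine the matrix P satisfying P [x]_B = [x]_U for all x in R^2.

Let M have columns uj and N have columns fj. Then for every x, N [x]_U = x = M [x]_B, so P = N^(-1) M.
Since det N = -1, N^(-1) has integer entries; multiplying gives P = [[-2, 0], [1, -1]].

[[-2, 0], [1, -1]]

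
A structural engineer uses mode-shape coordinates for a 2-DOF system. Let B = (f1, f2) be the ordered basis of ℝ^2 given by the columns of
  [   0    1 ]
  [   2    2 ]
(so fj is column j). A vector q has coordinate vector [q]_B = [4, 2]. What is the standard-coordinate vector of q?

[2, 12]

q = M [q]_B, where M has columns f1, f2.
Carrying out the matrix-vector product, q = [2, 12].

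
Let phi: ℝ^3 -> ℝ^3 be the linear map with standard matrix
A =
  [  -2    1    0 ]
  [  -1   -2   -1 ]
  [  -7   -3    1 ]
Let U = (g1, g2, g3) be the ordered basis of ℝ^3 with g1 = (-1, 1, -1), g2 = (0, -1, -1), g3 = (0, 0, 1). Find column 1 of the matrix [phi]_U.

(-3, -3, -3)

Compute phi(g1) = A g1 = (3, 0, 3) in standard coordinates.
Then write this in U-coordinates: solve for y in y_1 g1 + ... + y_3 g3 = (3, 0, 3).
This gives y = (-3, -3, -3), which is column 1 of [phi]_U.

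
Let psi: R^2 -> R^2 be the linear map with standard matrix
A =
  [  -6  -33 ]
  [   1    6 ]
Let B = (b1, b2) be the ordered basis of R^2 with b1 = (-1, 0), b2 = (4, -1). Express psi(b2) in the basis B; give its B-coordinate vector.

Column 2 of [psi]_B is the B-coordinate vector of psi(b2).
In standard coordinates psi(b2) = A b2 = (9, -2).
Converting to B: (9, -2) = -b1 + 2b2, so the coordinate vector is (-1, 2).

(-1, 2)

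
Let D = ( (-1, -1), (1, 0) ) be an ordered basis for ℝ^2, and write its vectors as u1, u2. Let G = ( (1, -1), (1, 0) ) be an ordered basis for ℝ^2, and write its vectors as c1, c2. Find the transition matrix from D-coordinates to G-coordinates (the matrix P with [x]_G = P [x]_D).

[[1, 0], [-2, 1]]

Take x = uj: its D-coordinates are the j-th standard unit vector, so P e_j — column j of P — equals [uj]_G.
u1 = c1 - 2c2, giving column 1 = (1, -2); repeating for each j gives P = [[1, 0], [-2, 1]].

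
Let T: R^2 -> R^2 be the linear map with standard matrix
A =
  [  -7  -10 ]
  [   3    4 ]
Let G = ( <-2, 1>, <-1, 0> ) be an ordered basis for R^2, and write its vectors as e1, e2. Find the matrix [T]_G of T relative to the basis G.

With P the matrix whose columns are e1, e2, [T]_G = P^(-1) A P.
Column by column: T(e1) = A e1 = <4, -2>; its G-coordinates <-2, 0> give column 1.
Continuing for each basis vector yields [T]_G = [[-2, -3], [0, -1]].

[[-2, -3], [0, -1]]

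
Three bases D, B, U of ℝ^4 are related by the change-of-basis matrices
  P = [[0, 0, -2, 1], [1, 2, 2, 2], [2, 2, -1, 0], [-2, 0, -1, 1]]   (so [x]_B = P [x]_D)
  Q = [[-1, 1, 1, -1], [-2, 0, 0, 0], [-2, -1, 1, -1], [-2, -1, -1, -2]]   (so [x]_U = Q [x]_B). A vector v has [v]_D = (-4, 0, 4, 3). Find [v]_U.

(-4, 10, -19, -2)

First [v]_B = P [v]_D = (-5, 10, -12, 7).
Then [v]_U = Q [v]_B = (-4, 10, -19, -2).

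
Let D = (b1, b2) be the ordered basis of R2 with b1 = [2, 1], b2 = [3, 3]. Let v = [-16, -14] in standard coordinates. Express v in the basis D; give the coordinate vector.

[-2, -4]

Write v = c_1 b1 + c_2 b2 and solve for the c_i.
System: 2c_1 + 3c_2 = -16, c_1 + 3c_2 = -14; solving gives c_1 = -2, c_2 = -4.
Check: -2b1 - 4b2 = [-16, -14].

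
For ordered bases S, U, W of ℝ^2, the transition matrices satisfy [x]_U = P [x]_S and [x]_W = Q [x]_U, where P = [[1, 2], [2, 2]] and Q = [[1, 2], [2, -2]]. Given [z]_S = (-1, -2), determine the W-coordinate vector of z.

First [z]_U = P [z]_S = (-5, -6).
Then [z]_W = Q [z]_U = (-17, 2).

(-17, 2)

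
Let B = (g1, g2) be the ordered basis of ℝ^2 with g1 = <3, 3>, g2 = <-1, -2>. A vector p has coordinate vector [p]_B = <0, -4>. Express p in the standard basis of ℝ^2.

<4, 8>

By definition p = 0·g1 - 4g2.
Summing componentwise gives <4, 8>.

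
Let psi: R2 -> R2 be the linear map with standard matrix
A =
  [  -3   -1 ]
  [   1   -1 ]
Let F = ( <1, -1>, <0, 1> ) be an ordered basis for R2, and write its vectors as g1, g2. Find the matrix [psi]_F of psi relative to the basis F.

With P the matrix whose columns are g1, g2, [psi]_F = P^(-1) A P.
Column by column: psi(g1) = A g1 = <-2, 2>; its F-coordinates <-2, 0> give column 1.
Continuing for each basis vector yields [psi]_F = [[-2, -1], [0, -2]].

[[-2, -1], [0, -2]]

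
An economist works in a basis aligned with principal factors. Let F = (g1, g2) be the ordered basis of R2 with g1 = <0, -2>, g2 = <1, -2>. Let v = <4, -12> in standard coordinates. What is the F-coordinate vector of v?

<2, 4>

[v]_F is the unique c with M c = v, where M has columns g1, g2.
System: 0c_1 + c_2 = 4, -2c_1 - 2c_2 = -12; solving gives c_1 = 2, c_2 = 4.
Check: 2g1 + 4g2 = <4, -12>.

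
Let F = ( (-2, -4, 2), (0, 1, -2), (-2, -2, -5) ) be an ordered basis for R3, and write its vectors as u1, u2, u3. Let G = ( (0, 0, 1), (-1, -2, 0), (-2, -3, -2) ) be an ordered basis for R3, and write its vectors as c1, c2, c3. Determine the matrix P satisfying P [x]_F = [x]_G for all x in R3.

Column j of P is [uj]_G, since P maps F-coordinates to G-coordinates.
Expressing u1 in G: u1 = 2c1 + 2c2 + 0·c3, so column 1 of P is (2, 2, 0).
Doing the same for each uj gives P = [[2, 0, -1], [2, -2, -2], [0, 1, 2]].

[[2, 0, -1], [2, -2, -2], [0, 1, 2]]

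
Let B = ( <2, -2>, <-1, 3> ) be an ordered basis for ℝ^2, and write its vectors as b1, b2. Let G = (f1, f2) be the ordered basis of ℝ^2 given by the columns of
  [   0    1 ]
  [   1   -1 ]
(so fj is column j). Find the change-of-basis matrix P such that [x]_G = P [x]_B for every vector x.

Let M have columns bj and N have columns fj. Then for every x, N [x]_G = x = M [x]_B, so P = N^(-1) M.
Since det N = -1, N^(-1) has integer entries; multiplying gives P = [[0, 2], [2, -1]].

[[0, 2], [2, -1]]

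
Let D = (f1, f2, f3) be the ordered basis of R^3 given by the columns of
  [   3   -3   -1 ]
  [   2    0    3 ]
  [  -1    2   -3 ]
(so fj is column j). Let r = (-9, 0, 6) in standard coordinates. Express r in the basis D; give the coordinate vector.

(0, 3, 0)

[r]_D is the unique c with M c = r, where M has columns f1, ..., f3.
Solving this 3x3 system gives c = (0, 3, 0).
Check: 0·f1 + 3f2 + 0·f3 = (-9, 0, 6).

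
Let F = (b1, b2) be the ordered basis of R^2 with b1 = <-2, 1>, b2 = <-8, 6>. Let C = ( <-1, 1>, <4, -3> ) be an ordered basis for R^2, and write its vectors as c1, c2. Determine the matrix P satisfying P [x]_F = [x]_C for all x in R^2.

[[-2, 0], [-1, -2]]

Column j of P is [bj]_C, since P maps F-coordinates to C-coordinates.
Expressing b1 in C: b1 = -2c1 - c2, so column 1 of P is <-2, -1>.
Doing the same for each bj gives P = [[-2, 0], [-1, -2]].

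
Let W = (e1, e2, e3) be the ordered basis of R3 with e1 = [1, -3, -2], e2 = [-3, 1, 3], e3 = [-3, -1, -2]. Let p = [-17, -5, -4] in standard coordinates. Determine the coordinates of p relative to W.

Write p = c_1 e1 + ... + c_3 e3 and solve for the c_i.
Gaussian elimination on [M | p] yields c = (1, 2, 4).
Check: e1 + 2e2 + 4e3 = [-17, -5, -4].

[1, 2, 4]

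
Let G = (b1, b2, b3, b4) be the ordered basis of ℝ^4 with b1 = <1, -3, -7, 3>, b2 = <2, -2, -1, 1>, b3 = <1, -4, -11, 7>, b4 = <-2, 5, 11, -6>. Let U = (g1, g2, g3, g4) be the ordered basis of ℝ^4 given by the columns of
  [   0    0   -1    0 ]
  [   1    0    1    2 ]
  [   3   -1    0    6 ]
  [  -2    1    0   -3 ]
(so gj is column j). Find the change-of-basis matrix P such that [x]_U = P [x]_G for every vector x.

Take x = bj: its G-coordinates are the j-th standard unit vector, so P e_j — column j of P — equals [bj]_U.
b1 = 2g1 + g2 - g3 - 2g4, giving column 1 = <2, 1, -1, -2>; repeating for each j gives P = [[2, 0, -1, -1], [1, 1, 2, -2], [-1, -2, -1, 2], [-2, 0, -1, 2]].

[[2, 0, -1, -1], [1, 1, 2, -2], [-1, -2, -1, 2], [-2, 0, -1, 2]]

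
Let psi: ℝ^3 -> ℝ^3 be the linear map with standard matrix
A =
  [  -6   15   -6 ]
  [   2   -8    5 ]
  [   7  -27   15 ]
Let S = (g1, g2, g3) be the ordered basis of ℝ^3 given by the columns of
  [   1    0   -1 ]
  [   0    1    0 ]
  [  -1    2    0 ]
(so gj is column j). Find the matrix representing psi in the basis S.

The j-th column of [psi]_S is [psi(gj)]_S.
psi(g1) = A g1 = [0, -3, -8] = 2g1 - 3g2 + 2g3, so column 1 is [2, -3, 2].
Repeating for g2, g3 and assembling the columns gives [[2, 1, 3], [-3, 2, -2], [2, -2, -3]].

[[2, 1, 3], [-3, 2, -2], [2, -2, -3]]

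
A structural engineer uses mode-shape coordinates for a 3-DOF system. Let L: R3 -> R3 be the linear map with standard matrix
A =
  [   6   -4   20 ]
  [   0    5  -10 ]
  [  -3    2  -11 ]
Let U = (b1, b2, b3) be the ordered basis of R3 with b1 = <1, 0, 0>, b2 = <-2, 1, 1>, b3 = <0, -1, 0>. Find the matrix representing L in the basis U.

[[0, -2, 0], [-3, -3, -2], [-3, 2, 3]]

With P the matrix whose columns are b1, ..., b3, [L]_U = P^(-1) A P.
Column by column: L(b1) = A b1 = <6, 0, -3>; its U-coordinates <0, -3, -3> give column 1.
Continuing for each basis vector yields [L]_U = [[0, -2, 0], [-3, -3, -2], [-3, 2, 3]].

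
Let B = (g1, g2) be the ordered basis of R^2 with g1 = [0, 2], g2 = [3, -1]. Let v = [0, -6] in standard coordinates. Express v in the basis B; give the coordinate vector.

[-3, 0]

Write v = c_1 g1 + c_2 g2 and solve for the c_i.
System: 0c_1 + 3c_2 = 0, 2c_1 - c_2 = -6; solving gives c_1 = -3, c_2 = 0.
Check: -3g1 + 0·g2 = [0, -6].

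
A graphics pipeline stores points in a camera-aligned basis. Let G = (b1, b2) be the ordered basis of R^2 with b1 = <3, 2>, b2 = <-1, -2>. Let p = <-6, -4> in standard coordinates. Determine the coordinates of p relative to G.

<-2, 0>

[p]_G is the unique c with M c = p, where M has columns b1, b2.
System: 3c_1 - c_2 = -6, 2c_1 - 2c_2 = -4; solving gives c_1 = -2, c_2 = 0.
Check: -2b1 + 0·b2 = <-6, -4>.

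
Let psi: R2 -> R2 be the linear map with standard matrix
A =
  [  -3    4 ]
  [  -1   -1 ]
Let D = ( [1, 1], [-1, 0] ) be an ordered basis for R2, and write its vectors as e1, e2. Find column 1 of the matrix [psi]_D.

[-2, -3]

Compute psi(e1) = A e1 = [1, -2] in standard coordinates.
Then write this in D-coordinates: solve for y in y_1 e1 + y_2 e2 = [1, -2].
This gives y = [-2, -3], which is column 1 of [psi]_D.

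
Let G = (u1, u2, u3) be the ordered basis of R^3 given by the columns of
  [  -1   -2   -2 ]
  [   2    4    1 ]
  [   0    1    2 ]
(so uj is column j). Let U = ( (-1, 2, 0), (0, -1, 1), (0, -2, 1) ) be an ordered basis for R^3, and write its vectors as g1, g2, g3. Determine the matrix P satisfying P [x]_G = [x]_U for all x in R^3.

[[1, 2, 2], [0, 2, 1], [0, -1, 1]]

Column j of P is [uj]_U, since P maps G-coordinates to U-coordinates.
Expressing u1 in U: u1 = g1 + 0·g2 + 0·g3, so column 1 of P is (1, 0, 0).
Doing the same for each uj gives P = [[1, 2, 2], [0, 2, 1], [0, -1, 1]].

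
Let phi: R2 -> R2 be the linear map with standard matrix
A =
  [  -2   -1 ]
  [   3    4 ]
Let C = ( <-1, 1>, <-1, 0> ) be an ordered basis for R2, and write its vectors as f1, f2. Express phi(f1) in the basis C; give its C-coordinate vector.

Column 1 of [phi]_C is the C-coordinate vector of phi(f1).
In standard coordinates phi(f1) = A f1 = <1, 1>.
Converting to C: <1, 1> = f1 - 2f2, so the coordinate vector is <1, -2>.

<1, -2>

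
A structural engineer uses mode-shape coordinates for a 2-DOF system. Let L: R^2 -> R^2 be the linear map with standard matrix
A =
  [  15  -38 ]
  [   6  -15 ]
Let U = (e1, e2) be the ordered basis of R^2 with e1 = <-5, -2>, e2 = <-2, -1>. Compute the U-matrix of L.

[[-1, -2], [2, 1]]

With P the matrix whose columns are e1, e2, [L]_U = P^(-1) A P.
Column by column: L(e1) = A e1 = <1, 0>; its U-coordinates <-1, 2> give column 1.
Continuing for each basis vector yields [L]_U = [[-1, -2], [2, 1]].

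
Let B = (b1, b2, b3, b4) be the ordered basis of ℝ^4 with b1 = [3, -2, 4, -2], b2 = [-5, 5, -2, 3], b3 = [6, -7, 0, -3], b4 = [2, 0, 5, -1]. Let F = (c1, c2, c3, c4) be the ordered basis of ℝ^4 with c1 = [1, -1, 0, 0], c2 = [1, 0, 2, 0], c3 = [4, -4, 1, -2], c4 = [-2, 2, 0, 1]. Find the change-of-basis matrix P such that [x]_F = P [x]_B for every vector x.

Take x = bj: its B-coordinates are the j-th standard unit vector, so P e_j — column j of P — equals [bj]_F.
b1 = -2c1 + c2 + 2c3 + 2c4, giving column 1 = [-2, 1, 2, 2]; repeating for each j gives P = [[-2, 1, 1, -2], [1, 0, -1, 2], [2, -2, 2, 1], [2, -1, 1, 1]].

[[-2, 1, 1, -2], [1, 0, -1, 2], [2, -2, 2, 1], [2, -1, 1, 1]]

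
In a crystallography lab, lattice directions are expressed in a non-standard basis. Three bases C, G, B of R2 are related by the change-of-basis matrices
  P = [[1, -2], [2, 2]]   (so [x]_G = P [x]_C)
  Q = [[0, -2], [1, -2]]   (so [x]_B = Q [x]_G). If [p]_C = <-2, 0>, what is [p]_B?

Composing the changes, [p]_B = Q P [p]_C.
Q P = [[-4, -4], [-3, -6]]; applying this to <-2, 0> gives <8, 6>.

<8, 6>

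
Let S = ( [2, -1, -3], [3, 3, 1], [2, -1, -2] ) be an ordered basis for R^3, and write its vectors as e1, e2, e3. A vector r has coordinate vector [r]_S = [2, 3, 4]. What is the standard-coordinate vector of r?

[21, 3, -11]

r = M [r]_S, where M has columns e1, ..., e3.
Carrying out the matrix-vector product, r = [21, 3, -11].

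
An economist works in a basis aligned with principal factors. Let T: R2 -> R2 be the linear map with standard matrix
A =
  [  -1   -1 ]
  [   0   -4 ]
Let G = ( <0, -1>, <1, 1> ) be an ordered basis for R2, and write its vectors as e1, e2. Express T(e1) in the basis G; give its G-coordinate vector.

Column 1 of [T]_G is the G-coordinate vector of T(e1).
In standard coordinates T(e1) = A e1 = <1, 4>.
Converting to G: <1, 4> = -3e1 + e2, so the coordinate vector is <-3, 1>.

<-3, 1>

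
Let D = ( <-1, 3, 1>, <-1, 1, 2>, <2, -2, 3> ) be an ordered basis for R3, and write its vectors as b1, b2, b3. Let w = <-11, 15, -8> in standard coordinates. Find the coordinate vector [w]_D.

We seek scalars with c_1 b1 + ... + c_3 b3 = w; equivalently solve M c = w where the columns of M are b1, ..., b3.
Gaussian elimination on [M | w] yields c = (2, 1, -4).
Check: 2b1 + b2 - 4b3 = <-11, 15, -8>.

<2, 1, -4>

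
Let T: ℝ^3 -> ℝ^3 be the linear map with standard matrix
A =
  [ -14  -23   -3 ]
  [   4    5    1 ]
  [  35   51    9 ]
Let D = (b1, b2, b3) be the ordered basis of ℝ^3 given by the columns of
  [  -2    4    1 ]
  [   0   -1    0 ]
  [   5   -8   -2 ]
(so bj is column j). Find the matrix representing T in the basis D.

[[1, -1, 1], [3, -3, -2], [3, 1, 2]]

Let P have columns b1, ..., b3. Then [T]_D = P^(-1) A P.
Here det P = 1, so P^(-1) is integer; computing A P first and then P^(-1)(A P) gives [[1, -1, 1], [3, -3, -2], [3, 1, 2]].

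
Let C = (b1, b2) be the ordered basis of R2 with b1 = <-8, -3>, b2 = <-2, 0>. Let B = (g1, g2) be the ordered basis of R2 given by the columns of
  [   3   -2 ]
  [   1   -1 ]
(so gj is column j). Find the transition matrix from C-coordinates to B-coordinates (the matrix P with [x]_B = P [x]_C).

Let M have columns bj and N have columns gj. Then for every x, N [x]_B = x = M [x]_C, so P = N^(-1) M.
Since det N = -1, N^(-1) has integer entries; multiplying gives P = [[-2, -2], [1, -2]].

[[-2, -2], [1, -2]]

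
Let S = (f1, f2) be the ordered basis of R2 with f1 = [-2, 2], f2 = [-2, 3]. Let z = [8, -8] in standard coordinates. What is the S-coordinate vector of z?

We seek scalars with c_1 f1 + c_2 f2 = z; equivalently solve M c = z where the columns of M are f1, f2.
System: -2c_1 - 2c_2 = 8, 2c_1 + 3c_2 = -8; solving gives c_1 = -4, c_2 = 0.
Check: -4f1 + 0·f2 = [8, -8].

[-4, 0]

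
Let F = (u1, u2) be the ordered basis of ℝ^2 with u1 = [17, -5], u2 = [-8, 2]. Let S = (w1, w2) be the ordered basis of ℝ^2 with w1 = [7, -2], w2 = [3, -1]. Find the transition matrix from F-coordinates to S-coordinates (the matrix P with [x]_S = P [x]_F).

Let M have columns uj and N have columns wj. Then for every x, N [x]_S = x = M [x]_F, so P = N^(-1) M.
Since det N = -1, N^(-1) has integer entries; multiplying gives P = [[2, -2], [1, 2]].

[[2, -2], [1, 2]]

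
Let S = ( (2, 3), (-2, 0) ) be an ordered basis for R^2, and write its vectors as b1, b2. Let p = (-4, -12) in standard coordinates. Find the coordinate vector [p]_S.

Write p = c_1 b1 + c_2 b2 and solve for the c_i.
System: 2c_1 - 2c_2 = -4, 3c_1 + 0c_2 = -12; solving gives c_1 = -4, c_2 = -2.
Check: -4b1 - 2b2 = (-4, -12).

(-4, -2)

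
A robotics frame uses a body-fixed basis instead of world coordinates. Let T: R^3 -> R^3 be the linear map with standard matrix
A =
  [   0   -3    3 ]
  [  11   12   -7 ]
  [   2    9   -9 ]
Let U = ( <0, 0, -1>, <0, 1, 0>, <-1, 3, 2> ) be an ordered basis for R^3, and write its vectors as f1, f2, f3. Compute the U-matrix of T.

[[-3, -3, -1], [-2, 3, 2], [3, 3, 3]]

The j-th column of [T]_U is [T(fj)]_U.
T(f1) = A f1 = <-3, 7, 9> = -3f1 - 2f2 + 3f3, so column 1 is <-3, -2, 3>.
Repeating for f2, f3 and assembling the columns gives [[-3, -3, -1], [-2, 3, 2], [3, 3, 3]].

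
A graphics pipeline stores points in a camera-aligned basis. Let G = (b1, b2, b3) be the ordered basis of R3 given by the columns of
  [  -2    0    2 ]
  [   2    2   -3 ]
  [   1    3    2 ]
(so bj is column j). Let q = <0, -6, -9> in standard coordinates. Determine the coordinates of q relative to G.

We seek scalars with c_1 b1 + ... + c_3 b3 = q; equivalently solve M c = q where the columns of M are b1, ..., b3.
Row-reducing the augmented matrix [M | q] gives c = (0, -3, 0).
Check: 0·b1 - 3b2 + 0·b3 = <0, -6, -9>.

<0, -3, 0>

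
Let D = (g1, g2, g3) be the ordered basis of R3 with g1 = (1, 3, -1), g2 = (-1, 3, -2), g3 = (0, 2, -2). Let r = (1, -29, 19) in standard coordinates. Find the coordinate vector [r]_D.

(-3, -4, -4)

We seek scalars with c_1 g1 + ... + c_3 g3 = r; equivalently solve M c = r where the columns of M are g1, ..., g3.
Solving this 3x3 system gives c = (-3, -4, -4).
Check: -3g1 - 4g2 - 4g3 = (1, -29, 19).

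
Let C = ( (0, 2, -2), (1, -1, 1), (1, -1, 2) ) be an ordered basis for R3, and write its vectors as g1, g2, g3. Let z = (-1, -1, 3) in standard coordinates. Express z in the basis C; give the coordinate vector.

(-1, -3, 2)

Write z = c_1 g1 + ... + c_3 g3 and solve for the c_i.
Row-reducing the augmented matrix [M | z] gives c = (-1, -3, 2).
Check: -g1 - 3g2 + 2g3 = (-1, -1, 3).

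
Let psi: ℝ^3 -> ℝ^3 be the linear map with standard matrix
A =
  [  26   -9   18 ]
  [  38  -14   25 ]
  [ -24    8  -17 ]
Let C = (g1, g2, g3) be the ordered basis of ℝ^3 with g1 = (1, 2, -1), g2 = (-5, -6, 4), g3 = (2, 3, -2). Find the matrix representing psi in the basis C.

With P the matrix whose columns are g1, ..., g3, [psi]_C = P^(-1) A P.
Column by column: psi(g1) = A g1 = (-10, -15, 9); its C-coordinates (-3, 1, -1) give column 1.
Continuing for each basis vector yields [psi]_C = [[-3, 0, -2], [1, 0, 1], [-1, -2, -2]].

[[-3, 0, -2], [1, 0, 1], [-1, -2, -2]]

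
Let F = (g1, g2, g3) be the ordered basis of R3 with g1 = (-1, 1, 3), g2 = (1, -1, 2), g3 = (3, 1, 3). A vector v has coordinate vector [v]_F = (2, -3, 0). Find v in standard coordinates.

v = M [v]_F, where M has columns g1, ..., g3.
Carrying out the matrix-vector product, v = (-5, 5, 0).

(-5, 5, 0)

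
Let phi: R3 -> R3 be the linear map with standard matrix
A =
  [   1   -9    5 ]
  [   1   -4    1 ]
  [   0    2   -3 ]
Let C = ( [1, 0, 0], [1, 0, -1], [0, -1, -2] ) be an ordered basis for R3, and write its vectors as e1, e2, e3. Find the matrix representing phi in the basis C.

With P the matrix whose columns are e1, ..., e3, [phi]_C = P^(-1) A P.
Column by column: phi(e1) = A e1 = [1, 1, 0]; its C-coordinates [-1, 2, -1] give column 1.
Continuing for each basis vector yields [phi]_C = [[-1, -1, -1], [2, -3, 0], [-1, 0, -2]].

[[-1, -1, -1], [2, -3, 0], [-1, 0, -2]]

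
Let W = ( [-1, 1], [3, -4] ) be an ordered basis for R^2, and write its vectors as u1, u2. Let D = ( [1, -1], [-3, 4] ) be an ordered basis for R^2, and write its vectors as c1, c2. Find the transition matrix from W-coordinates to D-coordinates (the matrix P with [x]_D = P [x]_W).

[[-1, 0], [0, -1]]

Take x = uj: its W-coordinates are the j-th standard unit vector, so P e_j — column j of P — equals [uj]_D.
u1 = -c1 + 0·c2, giving column 1 = [-1, 0]; repeating for each j gives P = [[-1, 0], [0, -1]].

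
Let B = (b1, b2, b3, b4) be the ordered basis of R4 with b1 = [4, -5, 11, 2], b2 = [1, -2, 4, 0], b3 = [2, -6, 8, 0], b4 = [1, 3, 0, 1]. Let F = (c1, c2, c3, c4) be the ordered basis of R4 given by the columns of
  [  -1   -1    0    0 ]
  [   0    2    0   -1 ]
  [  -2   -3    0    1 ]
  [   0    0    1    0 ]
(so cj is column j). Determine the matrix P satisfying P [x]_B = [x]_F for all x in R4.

[[-2, -1, 0, -2], [-2, 0, -2, 1], [2, 0, 0, 1], [1, 2, 2, -1]]

Take x = bj: its B-coordinates are the j-th standard unit vector, so P e_j — column j of P — equals [bj]_F.
b1 = -2c1 - 2c2 + 2c3 + c4, giving column 1 = [-2, -2, 2, 1]; repeating for each j gives P = [[-2, -1, 0, -2], [-2, 0, -2, 1], [2, 0, 0, 1], [1, 2, 2, -1]].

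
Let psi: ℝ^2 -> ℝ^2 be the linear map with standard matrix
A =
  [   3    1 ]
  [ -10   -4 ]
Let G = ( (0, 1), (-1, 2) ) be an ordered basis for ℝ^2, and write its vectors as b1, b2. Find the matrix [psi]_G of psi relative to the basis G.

The j-th column of [psi]_G is [psi(bj)]_G.
psi(b1) = A b1 = (1, -4) = -2b1 - b2, so column 1 is (-2, -1).
Repeating for b2 and assembling the columns gives [[-2, 0], [-1, 1]].

[[-2, 0], [-1, 1]]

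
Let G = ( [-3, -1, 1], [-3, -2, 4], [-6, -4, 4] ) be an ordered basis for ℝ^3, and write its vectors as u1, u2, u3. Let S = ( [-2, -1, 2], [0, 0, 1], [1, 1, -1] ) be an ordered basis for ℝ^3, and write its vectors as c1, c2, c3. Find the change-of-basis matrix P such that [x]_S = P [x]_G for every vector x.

[[2, 1, 2], [-2, 1, -2], [1, -1, -2]]

Let M have columns uj and N have columns cj. Then for every x, N [x]_S = x = M [x]_G, so P = N^(-1) M.
Since det N = 1, N^(-1) has integer entries; multiplying gives P = [[2, 1, 2], [-2, 1, -2], [1, -1, -2]].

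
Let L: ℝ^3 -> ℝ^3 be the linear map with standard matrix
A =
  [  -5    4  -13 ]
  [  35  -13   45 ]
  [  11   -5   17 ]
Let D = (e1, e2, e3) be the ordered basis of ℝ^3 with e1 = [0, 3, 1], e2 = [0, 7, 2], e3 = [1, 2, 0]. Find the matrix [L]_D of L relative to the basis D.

Let P have columns e1, ..., e3. Then [L]_D = P^(-1) A P.
Here det P = -1, so P^(-1) is integer; computing A P first and then P^(-1)(A P) gives [[-2, 3, 1], [2, -2, 0], [-1, 2, 3]].

[[-2, 3, 1], [2, -2, 0], [-1, 2, 3]]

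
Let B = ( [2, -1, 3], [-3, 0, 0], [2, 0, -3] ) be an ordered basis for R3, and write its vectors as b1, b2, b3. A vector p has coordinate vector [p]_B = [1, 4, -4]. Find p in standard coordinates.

p = M [p]_B, where M has columns b1, ..., b3.
Carrying out the matrix-vector product, p = [-18, -1, 15].

[-18, -1, 15]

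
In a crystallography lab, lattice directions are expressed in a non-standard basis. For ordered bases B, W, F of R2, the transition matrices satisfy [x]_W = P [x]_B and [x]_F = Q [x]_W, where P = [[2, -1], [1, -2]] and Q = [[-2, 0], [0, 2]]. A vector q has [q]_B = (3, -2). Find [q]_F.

First [q]_W = P [q]_B = (8, 7).
Then [q]_F = Q [q]_W = (-16, 14).

(-16, 14)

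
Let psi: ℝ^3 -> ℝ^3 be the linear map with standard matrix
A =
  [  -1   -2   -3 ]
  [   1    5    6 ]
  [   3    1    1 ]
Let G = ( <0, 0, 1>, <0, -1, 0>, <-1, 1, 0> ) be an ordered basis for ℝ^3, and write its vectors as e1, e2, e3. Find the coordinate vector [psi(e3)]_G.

<-2, -3, 1>

Column 3 of [psi]_G is the G-coordinate vector of psi(e3).
In standard coordinates psi(e3) = A e3 = <-1, 4, -2>.
Converting to G: <-1, 4, -2> = -2e1 - 3e2 + e3, so the coordinate vector is <-2, -3, 1>.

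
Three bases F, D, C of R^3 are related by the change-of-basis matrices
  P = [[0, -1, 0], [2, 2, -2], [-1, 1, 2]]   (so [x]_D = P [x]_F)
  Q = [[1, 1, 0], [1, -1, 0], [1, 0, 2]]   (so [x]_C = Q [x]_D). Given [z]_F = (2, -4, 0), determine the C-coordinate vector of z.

Apply P to get D-coordinates (4, -4, -6), then Q to get C-coordinates.
The result is [z]_C = (0, 8, -8).

(0, 8, -8)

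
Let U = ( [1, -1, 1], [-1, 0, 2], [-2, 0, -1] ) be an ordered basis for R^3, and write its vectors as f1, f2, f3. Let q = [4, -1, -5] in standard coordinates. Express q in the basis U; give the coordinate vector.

[1, -3, 0]

We seek scalars with c_1 f1 + ... + c_3 f3 = q; equivalently solve M c = q where the columns of M are f1, ..., f3.
Gaussian elimination on [M | q] yields c = (1, -3, 0).
Check: f1 - 3f2 + 0·f3 = [4, -1, -5].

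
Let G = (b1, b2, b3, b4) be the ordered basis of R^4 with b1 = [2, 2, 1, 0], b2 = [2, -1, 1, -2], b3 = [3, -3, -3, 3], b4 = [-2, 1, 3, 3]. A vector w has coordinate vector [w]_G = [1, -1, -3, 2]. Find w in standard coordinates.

[-13, 14, 15, -1]

w = M [w]_G, where M has columns b1, ..., b4.
Carrying out the matrix-vector product, w = [-13, 14, 15, -1].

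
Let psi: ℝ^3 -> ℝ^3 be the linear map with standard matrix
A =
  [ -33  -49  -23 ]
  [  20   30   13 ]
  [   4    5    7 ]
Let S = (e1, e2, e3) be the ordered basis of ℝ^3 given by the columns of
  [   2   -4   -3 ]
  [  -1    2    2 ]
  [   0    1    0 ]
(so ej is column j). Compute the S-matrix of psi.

The j-th column of [psi]_S is [psi(ej)]_S.
psi(e1) = A e1 = <-17, 10, 3> = 2e1 + 3e2 + 3e3, so column 1 is <2, 3, 3>.
Repeating for e2, e3 and assembling the columns gives [[2, 3, -2], [3, 1, -2], [3, -3, 1]].

[[2, 3, -2], [3, 1, -2], [3, -3, 1]]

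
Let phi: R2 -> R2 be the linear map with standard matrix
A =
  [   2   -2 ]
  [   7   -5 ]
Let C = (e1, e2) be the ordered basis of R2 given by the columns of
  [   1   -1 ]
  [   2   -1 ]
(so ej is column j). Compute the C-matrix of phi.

The j-th column of [phi]_C is [phi(ej)]_C.
phi(e1) = A e1 = (-2, -3) = -e1 + e2, so column 1 is (-1, 1).
Repeating for e2 and assembling the columns gives [[-1, -2], [1, -2]].

[[-1, -2], [1, -2]]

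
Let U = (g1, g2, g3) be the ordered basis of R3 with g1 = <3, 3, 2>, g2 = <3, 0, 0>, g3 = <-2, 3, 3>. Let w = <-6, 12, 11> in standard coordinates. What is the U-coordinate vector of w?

<1, -1, 3>

We seek scalars with c_1 g1 + ... + c_3 g3 = w; equivalently solve M c = w where the columns of M are g1, ..., g3.
Row-reducing the augmented matrix [M | w] gives c = (1, -1, 3).
Check: g1 - g2 + 3g3 = <-6, 12, 11>.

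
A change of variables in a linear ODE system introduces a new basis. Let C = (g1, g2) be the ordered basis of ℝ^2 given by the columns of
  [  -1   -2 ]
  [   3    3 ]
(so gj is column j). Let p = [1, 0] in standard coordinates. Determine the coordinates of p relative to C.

[1, -1]

Write p = c_1 g1 + c_2 g2 and solve for the c_i.
System: -c_1 - 2c_2 = 1, 3c_1 + 3c_2 = 0; solving gives c_1 = 1, c_2 = -1.
Check: g1 - g2 = [1, 0].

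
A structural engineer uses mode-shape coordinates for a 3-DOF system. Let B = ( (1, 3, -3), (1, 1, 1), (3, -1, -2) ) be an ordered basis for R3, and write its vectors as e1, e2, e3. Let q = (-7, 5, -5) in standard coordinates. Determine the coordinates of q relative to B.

[q]_B is the unique c with M c = q, where M has columns e1, ..., e3.
Gaussian elimination on [M | q] yields c = (2, -3, -2).
Check: 2e1 - 3e2 - 2e3 = (-7, 5, -5).

(2, -3, -2)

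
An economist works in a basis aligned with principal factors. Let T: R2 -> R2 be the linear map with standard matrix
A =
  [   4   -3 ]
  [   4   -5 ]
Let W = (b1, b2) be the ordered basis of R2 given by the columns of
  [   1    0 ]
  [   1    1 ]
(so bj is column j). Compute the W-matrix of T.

Let P have columns b1, b2. Then [T]_W = P^(-1) A P.
Here det P = 1, so P^(-1) is integer; computing A P first and then P^(-1)(A P) gives [[1, -3], [-2, -2]].

[[1, -3], [-2, -2]]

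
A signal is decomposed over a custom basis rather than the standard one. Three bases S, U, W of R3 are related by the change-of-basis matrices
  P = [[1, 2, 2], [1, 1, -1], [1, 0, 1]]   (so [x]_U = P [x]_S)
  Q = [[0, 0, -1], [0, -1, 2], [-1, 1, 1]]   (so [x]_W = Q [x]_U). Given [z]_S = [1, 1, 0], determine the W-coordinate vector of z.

[-1, 0, 0]

Apply P to get U-coordinates [3, 2, 1], then Q to get W-coordinates.
The result is [z]_W = [-1, 0, 0].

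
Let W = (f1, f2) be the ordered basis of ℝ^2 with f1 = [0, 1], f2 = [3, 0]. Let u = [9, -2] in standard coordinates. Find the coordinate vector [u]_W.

We seek scalars with c_1 f1 + c_2 f2 = u; equivalently solve M c = u where the columns of M are f1, f2.
System: 0c_1 + 3c_2 = 9, c_1 + 0c_2 = -2; solving gives c_1 = -2, c_2 = 3.
Check: -2f1 + 3f2 = [9, -2].

[-2, 3]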